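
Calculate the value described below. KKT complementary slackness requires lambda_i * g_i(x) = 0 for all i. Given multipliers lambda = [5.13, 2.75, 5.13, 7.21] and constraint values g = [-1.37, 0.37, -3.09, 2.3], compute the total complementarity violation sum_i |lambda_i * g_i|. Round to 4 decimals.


KKT complementary slackness check:
lambda_1 * g_1 = 5.13 * -1.37 = -7.0281
lambda_2 * g_2 = 2.75 * 0.37 = 1.0175
lambda_3 * g_3 = 5.13 * -3.09 = -15.8517
lambda_4 * g_4 = 7.21 * 2.3 = 16.583
Total violation = 7.0281 + 1.0175 + 15.8517 + 16.583 = 40.4803


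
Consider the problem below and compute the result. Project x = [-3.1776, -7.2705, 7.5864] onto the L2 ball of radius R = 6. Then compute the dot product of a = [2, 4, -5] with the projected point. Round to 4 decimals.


Step 1: Compute ||x|| (intermediates to 6 decimals).
||x|| = sqrt((-3.1776)^2 + (-7.2705)^2 + 7.5864^2) = 10.97774
Step 2: Project.
Since ||x|| > R, scale = R/||x|| = 6/10.97774 = 0.546561, proj(x) = scale * x
proj(x) = [-1.736752, -3.973772, 4.14643]
Step 3: Dot product.
a^T * proj(x) = 2*(-1.736752) + 4*(-3.973772) - 5*4.14643 = -40.1007


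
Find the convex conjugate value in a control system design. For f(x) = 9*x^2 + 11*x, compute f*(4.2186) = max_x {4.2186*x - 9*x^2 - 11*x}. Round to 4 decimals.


f*(y) = sup_x {y*x - a*x^2 - b*x} = sup_x {(y-b)*x - a*x^2}
FOC: (y - b) - 2a*x = 0 => x* = (y - b)/(2a)
x* = (4.2186 - 11)/(2*9) = -0.3767
f*(4.2186) = (y-b)^2/(4a) = (4.2186 - 11)^2/(4*9)
= 45.9874/36 = 1.2774


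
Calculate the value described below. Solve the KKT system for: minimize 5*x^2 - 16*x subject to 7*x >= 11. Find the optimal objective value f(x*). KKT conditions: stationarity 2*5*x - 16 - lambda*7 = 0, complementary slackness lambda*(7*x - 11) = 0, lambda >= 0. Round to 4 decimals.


Step 1: Try lambda = 0 (constraint inactive).
Stationarity: 2*5*x - 16 = 0
x* = 16/(2*5) = 1.6
Check constraint: 7*1.6 = 11.2 >= 11 -- satisfied.
Step 2: Compute optimal value.
f(x*) = 5*1.6^2 - 16*1.6 = -12.8


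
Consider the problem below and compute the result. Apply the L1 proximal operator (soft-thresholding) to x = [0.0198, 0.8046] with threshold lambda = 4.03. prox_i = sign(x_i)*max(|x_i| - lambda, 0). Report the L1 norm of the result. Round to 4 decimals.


Soft-thresholding with lambda = 4.03:
prox(0.0198) = sign(0.0198)*max(|0.0198| - 4.03, 0) = 0.0
prox(0.8046) = sign(0.8046)*max(|0.8046| - 4.03, 0) = 0.0
prox(x) = [0.0, 0.0]
||prox(x)||_1 = 0.0 + 0.0 = 0.0


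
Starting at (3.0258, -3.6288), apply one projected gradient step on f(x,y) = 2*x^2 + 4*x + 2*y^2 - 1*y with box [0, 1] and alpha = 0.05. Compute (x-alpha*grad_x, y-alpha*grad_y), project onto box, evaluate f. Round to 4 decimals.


Step 1: Compute gradient at (3.0258, -3.6288).
grad_x = 2*2*3.0258 + 4 = 16.1032
grad_y = 2*2*-3.6288 - 1 = -15.5152
Step 2: Gradient step.
x_raw = 3.0258 - 0.05*16.1032 = 2.2206
y_raw = -3.6288 - 0.05*-15.5152 = -2.853
Step 3: Project onto [0, 1].
x_proj = clip(2.2206) = 1.0
y_proj = clip(-2.853) = 0.0
Step 4: Evaluate f.
f(1.0, 0.0) = 6.0


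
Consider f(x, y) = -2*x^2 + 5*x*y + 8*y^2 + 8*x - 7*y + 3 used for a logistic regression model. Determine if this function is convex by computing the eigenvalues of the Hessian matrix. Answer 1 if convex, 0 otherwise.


The Hessian of f(x,y) = -2*x^2 + 5*x*y + 8*y^2 + 8*x - 7*y + 3 is:
H = [[-4, 5], [5, 16]]
Trace = -4 + 16 = 12
Determinant = -4*16 - (5)^2 = -89
Discriminant = (12)^2 - 4*-89 = 500.0
Eigenvalues: lambda_1 = -5.1803, lambda_2 = 17.1803
The function is not convex.

0


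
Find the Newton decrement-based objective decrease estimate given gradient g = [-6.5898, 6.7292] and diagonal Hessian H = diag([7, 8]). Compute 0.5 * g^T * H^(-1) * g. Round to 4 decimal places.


Step 1: H is diagonal, so H^(-1) * g = [-0.9414, 0.8412].
Step 2: g^T H^(-1) g = sum_i g_i^2 / H_ii
  = (-6.5898)^2/7 + (6.7292)^2/8
  = 6.2036 + 5.6603 = 11.8639
Step 3: Objective decrease = 0.5 * g^T H^(-1) g = 5.932


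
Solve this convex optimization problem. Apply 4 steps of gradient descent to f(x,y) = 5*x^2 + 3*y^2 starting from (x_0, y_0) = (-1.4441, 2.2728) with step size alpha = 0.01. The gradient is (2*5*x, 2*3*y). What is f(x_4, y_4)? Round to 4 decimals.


Gradient descent on f(x,y) = 5*x^2 + 3*y^2.
Starting point: (-1.4441, 2.2728), alpha = 0.01
Step 1: grad_x = 2*5*-1.4441 = -14.441, grad_y = 2*3*2.2728 = 13.6368
  x_1 = -1.4441 - 0.01*-14.441 = -1.2997
  y_1 = 2.2728 - 0.01*13.6368 = 2.1364
Step 2: grad_x = 2*5*-1.2997 = -12.9969, grad_y = 2*3*2.1364 = 12.8186
  x_2 = -1.2997 - 0.01*-12.9969 = -1.1697
  y_2 = 2.1364 - 0.01*12.8186 = 2.0082
Step 3: grad_x = 2*5*-1.1697 = -11.6972, grad_y = 2*3*2.0082 = 12.0495
  x_3 = -1.1697 - 0.01*-11.6972 = -1.0527
  y_3 = 2.0082 - 0.01*12.0495 = 1.8878
Step 4: grad_x = 2*5*-1.0527 = -10.5275, grad_y = 2*3*1.8878 = 11.3265
  x_4 = -1.0527 - 0.01*-10.5275 = -0.9475
  y_4 = 1.8878 - 0.01*11.3265 = 1.7745
f(-0.9475, 1.7745) = 5*(-0.9475)^2 + 3*1.7745^2 = 13.9349


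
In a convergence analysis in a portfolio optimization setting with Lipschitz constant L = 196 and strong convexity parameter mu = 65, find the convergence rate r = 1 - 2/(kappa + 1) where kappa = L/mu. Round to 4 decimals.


Step 1: Compute the condition number.
kappa = L/mu = 196/65 = 3.0154
Step 2: Compute the convergence rate.
r = 1 - 2/(kappa + 1) = 1 - 2*mu/(L + mu) = (L - mu)/(L + mu) = 131/261 = 0.5019


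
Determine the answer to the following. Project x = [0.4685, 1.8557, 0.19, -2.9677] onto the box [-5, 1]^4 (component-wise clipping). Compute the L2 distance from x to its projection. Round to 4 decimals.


Project each component onto [-5, 1].
clip(0.4685) = 0.4685, clip(1.8557) = 1.0, clip(0.19) = 0.19, clip(-2.9677) = -2.9677
Projection = [0.4685, 1.0, 0.19, -2.9677]
Squared diffs: [0.0, 0.7322, 0.0, 0.0]
Distance = sqrt(0.7322) = 0.8557


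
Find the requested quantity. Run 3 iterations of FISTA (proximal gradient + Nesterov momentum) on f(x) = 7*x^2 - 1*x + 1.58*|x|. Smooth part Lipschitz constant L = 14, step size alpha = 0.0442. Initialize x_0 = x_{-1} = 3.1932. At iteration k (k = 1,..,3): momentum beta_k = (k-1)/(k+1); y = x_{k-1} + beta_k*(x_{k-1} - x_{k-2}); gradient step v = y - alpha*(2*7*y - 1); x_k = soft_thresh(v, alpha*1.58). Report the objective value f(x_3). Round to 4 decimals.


FISTA on f(x) = 7*x^2 - 1*x + 1.58*|x|
L = 14, alpha = 0.0442
Iteration 1: beta = 0.0, y = 3.1932 + 0.0*(3.1932 - 3.1932) = 3.1932
  grad(y) = 43.7048, v = y - alpha*grad = 1.2614
  prox(v) = soft_thresh(1.2614, 0.0698) = 1.1916
Iteration 2: beta = 0.3333, y = 1.1916 + 0.3333*(1.1916 - 3.1932) = 0.5244
  grad(y) = 6.3418, v = y - alpha*grad = 0.2441
  prox(v) = soft_thresh(0.2441, 0.0698) = 0.1743
Iteration 3: beta = 0.5, y = 0.1743 + 0.5*(0.1743 - 1.1916) = -0.3344
  grad(y) = -5.6816, v = y - alpha*grad = -0.0833
  prox(v) = soft_thresh(-0.0833, 0.0698) = -0.0134
f(x_3) = 7*(-0.0134)^2 - 1*(-0.0134) + 1.58*|-0.0134| = 0.0359


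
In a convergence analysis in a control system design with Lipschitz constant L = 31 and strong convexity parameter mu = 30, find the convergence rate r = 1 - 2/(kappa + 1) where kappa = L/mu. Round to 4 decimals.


Step 1: Compute the condition number.
kappa = L/mu = 31/30 = 1.0333
Step 2: Compute the convergence rate.
r = 1 - 2/(kappa + 1) = 1 - 2*mu/(L + mu) = (L - mu)/(L + mu) = 1/61 = 0.0164


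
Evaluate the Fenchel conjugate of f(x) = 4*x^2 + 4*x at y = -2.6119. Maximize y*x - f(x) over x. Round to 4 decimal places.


f*(y) = sup_x {y*x - a*x^2 - b*x} = sup_x {(y-b)*x - a*x^2}
FOC: (y - b) - 2a*x = 0 => x* = (y - b)/(2a)
x* = (-2.6119 - 4)/(2*4) = -0.8265
f*(-2.6119) = (y-b)^2/(4a) = (-2.6119 - 4)^2/(4*4)
= 43.7172/16 = 2.7323


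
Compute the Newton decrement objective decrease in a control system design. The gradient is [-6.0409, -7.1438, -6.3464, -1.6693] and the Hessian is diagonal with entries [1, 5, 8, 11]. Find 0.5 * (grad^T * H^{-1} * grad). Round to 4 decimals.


Step 1: H is diagonal, so H^(-1) * g = [-6.0409, -1.4288, -0.7933, -0.1518].
Step 2: g^T H^(-1) g = sum_i g_i^2 / H_ii
  = (-6.0409)^2/1 + (-7.1438)^2/5 + (-6.3464)^2/8 + (-1.6693)^2/11
  = 36.4925 + 10.2068 + 5.0346 + 0.2533 = 51.9872
Step 3: Objective decrease = 0.5 * g^T H^(-1) g = 25.9936


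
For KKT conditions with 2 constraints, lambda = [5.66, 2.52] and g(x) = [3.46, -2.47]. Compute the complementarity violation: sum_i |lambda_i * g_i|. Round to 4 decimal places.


KKT complementary slackness check:
lambda_1 * g_1 = 5.66 * 3.46 = 19.5836
lambda_2 * g_2 = 2.52 * -2.47 = -6.2244
Total violation = 19.5836 + 6.2244 = 25.808


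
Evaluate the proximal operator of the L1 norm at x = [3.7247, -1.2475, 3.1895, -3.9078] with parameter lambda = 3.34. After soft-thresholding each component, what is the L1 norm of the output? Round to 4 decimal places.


Soft-thresholding with lambda = 3.34:
prox(3.7247) = sign(3.7247)*max(|3.7247| - 3.34, 0) = 0.3847
prox(-1.2475) = sign(-1.2475)*max(|-1.2475| - 3.34, 0) = 0.0
prox(3.1895) = sign(3.1895)*max(|3.1895| - 3.34, 0) = 0.0
prox(-3.9078) = sign(-3.9078)*max(|-3.9078| - 3.34, 0) = -0.5678
prox(x) = [0.3847, 0.0, 0.0, -0.5678]
||prox(x)||_1 = 0.3847 + 0.0 + 0.0 + 0.5678 = 0.9525


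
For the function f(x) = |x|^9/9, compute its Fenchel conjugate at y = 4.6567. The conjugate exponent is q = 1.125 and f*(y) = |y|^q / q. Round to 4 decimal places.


The conjugate exponent q satisfies 1/p + 1/q = 1.
p = 9, so q = 9/(9 - 1) = 1.125
|y|^q = 4.6567^1.125 = 5.644
f*(4.6567) = 5.644 / 1.125 = 5.0169


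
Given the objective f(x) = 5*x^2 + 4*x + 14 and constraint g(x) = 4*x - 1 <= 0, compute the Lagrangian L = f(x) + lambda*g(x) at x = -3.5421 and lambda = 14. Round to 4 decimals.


Step 1: Evaluate f(x).
f(-3.5421) = 5*(-3.5421)^2 + 4*(-3.5421) + 14 = 62.564
Step 2: Evaluate g(x).
g(-3.5421) = 4*-3.5421 - 1 = -15.1684
Step 3: Compute Lagrangian.
L = 62.564 + 14*-15.1684 = -149.7936


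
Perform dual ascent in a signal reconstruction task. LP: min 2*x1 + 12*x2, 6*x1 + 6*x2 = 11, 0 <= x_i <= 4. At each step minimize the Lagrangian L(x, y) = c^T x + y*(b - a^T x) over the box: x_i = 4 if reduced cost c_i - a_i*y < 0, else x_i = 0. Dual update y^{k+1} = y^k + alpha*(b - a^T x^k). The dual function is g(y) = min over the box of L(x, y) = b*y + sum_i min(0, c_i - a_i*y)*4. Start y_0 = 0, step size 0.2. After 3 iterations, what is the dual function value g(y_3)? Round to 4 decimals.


Dual ascent for LP: min 2*x1 + 12*x2, 6*x1 + 6*x2 = 11, 0 <= x_i <= 4
Step 1: y^k = 0.0, reduced costs: (2.0, 12.0)
  x^k = (0.0, 0.0), subgradient = b - a^T x = 11.0
  y^{k+1} = 0.0 + 0.2*11.0 = 2.2
Step 2: y^k = 2.2, reduced costs: (-11.2, -1.2)
  x^k = (4.0, 4.0), subgradient = b - a^T x = -37.0
  y^{k+1} = 2.2 + 0.2*-37.0 = -5.2
Step 3: y^k = -5.2, reduced costs: (33.2, 43.2)
  x^k = (0.0, 0.0), subgradient = b - a^T x = 11.0
  y^{k+1} = -5.2 + 0.2*11.0 = -3.0
Dual objective at y_3 = -3.0: reduced costs (20.0, 30.0), box minimizer x = (0.0, 0.0)
g(y_3) = b*y + (c1 - a1*y)*x1 + (c2 - a2*y)*x2 = 11*(-3.0) + 20.0*0.0 + 30.0*0.0 = -33.0 + 0.0 + 0.0 = -33.0


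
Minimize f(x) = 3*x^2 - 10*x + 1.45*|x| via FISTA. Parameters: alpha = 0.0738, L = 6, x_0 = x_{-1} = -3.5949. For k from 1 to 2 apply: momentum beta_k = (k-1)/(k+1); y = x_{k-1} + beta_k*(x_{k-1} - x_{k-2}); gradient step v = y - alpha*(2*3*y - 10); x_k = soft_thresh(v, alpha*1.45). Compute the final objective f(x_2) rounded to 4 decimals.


FISTA on f(x) = 3*x^2 - 10*x + 1.45*|x|
L = 6, alpha = 0.0738
Iteration 1: beta = 0.0, y = -3.5949 + 0.0*(-3.5949 + 3.5949) = -3.5949
  grad(y) = -31.5694, v = y - alpha*grad = -1.2651
  prox(v) = soft_thresh(-1.2651, 0.107) = -1.1581
Iteration 2: beta = 0.3333, y = -1.1581 + 0.3333*(-1.1581 + 3.5949) = -0.3458
  grad(y) = -12.0747, v = y - alpha*grad = 0.5453
  prox(v) = soft_thresh(0.5453, 0.107) = 0.4383
f(x_2) = 3*0.4383^2 - 10*0.4383 + 1.45*|0.4383| = -3.1712


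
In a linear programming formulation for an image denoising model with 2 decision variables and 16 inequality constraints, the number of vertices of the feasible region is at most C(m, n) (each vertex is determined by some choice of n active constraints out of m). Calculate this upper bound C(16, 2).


Each vertex corresponds to some choice of n active constraints out of m, so the number of vertices is at most C(m, n) = m! / (n!(m-n)!).
m = 16, n = 2
Numerator: 16 * 15
Denominator: 2! = 2
C(16, 2) = 120


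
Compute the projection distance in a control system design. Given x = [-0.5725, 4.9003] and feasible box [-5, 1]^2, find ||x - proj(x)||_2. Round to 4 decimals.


Project each component onto [-5, 1].
clip(-0.5725) = -0.5725, clip(4.9003) = 1.0
Projection = [-0.5725, 1.0]
Squared diffs: [0.0, 15.2123]
Distance = sqrt(15.2123) = 3.9003


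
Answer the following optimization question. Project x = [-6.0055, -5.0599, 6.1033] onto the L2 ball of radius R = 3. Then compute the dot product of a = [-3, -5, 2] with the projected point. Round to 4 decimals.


Step 1: Compute ||x|| (intermediates to 6 decimals).
||x|| = sqrt((-6.0055)^2 + (-5.0599)^2 + 6.1033^2) = 9.945798
Step 2: Project.
Since ||x|| > R, scale = R/||x|| = 3/9.945798 = 0.301635, proj(x) = scale * x
proj(x) = [-1.811469, -1.526243, 1.840969]
Step 3: Dot product.
a^T * proj(x) = -3*(-1.811469) - 5*(-1.526243) + 2*1.840969 = 16.7476


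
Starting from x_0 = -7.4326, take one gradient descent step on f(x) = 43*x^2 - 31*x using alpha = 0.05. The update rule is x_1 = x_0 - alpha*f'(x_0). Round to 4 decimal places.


We compute the gradient at x_0 and apply the update.
f'(x) = 86*x - 31
f'(-7.4326) = 86*-7.4326 - 31 = -670.2036
x_1 = -7.4326 - 0.05*-670.2036 = 26.0776


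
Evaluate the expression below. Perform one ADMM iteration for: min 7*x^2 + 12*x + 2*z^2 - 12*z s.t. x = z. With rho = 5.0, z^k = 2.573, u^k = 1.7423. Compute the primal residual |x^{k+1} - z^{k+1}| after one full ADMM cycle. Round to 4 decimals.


ADMM iteration with rho = 5.0, z^k = 2.573, u^k = 1.7423
Step 1: x-update.
Minimize 7*x^2 + 12*x + (5.0/2)*(x - 2.573 + 1.7423)^2
FOC: (2*7 + 5.0)*x = -12 + 5.0*(2.573 - 1.7423)
x^{k+1} = -0.413
Step 2: z-update.
Minimize 2*z^2 - 12*z + (5.0/2)*(-0.413 - z + 1.7423)^2
FOC: (2*2 + 5.0)*z = 12 + 5.0*(-0.413 + 1.7423)
z^{k+1} = 2.0718
Step 3: u-update.
u^{k+1} = 1.7423 - 0.413 - 2.0718 = -0.7425
Step 4: Primal residual = |-0.413 - 2.0718| = 2.4848


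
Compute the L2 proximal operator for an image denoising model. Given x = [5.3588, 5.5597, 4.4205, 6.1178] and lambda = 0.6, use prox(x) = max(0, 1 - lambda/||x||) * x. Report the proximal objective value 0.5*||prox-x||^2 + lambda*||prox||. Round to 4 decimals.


Step 1: Compute ||x||.
||x|| = 10.7979
Step 2: Compute scaling factor.
scale = max(0, 1 - 0.6/10.7979) = 0.9444
Step 3: prox(x) = [5.061, 5.2508, 4.1749, 5.7779]
||prox(x)|| = 10.1979
Step 4: Proximal objective.
0.5*||prox-x||^2 = 0.18
lambda*||prox|| = 6.1187
Total = 6.2988


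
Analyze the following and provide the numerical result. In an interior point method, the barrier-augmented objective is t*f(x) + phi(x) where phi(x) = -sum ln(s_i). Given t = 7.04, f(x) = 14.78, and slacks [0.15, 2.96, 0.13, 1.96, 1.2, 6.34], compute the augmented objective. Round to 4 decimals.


Step 1: Compute log-barrier.
ln values: [-1.8971, 1.0852, -2.0402, 0.6729, 0.1823, 1.8469]
phi = -(-1.8971 + 1.0852 - 2.0402 + 0.6729 + 0.1823 + 1.8469) = 0.15
Step 2: Compute augmented objective.
t*f(x) = 7.04*14.78 = 104.0512
Total = 104.0512 + 0.15 = 104.2012


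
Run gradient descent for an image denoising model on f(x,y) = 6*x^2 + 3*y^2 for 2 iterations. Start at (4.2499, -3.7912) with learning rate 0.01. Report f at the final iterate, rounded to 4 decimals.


Gradient descent on f(x,y) = 6*x^2 + 3*y^2.
Starting point: (4.2499, -3.7912), alpha = 0.01
Step 1: grad_x = 2*6*4.2499 = 50.9988, grad_y = 2*3*-3.7912 = -22.7472
  x_1 = 4.2499 - 0.01*50.9988 = 3.7399
  y_1 = -3.7912 - 0.01*-22.7472 = -3.5637
Step 2: grad_x = 2*6*3.7399 = 44.8789, grad_y = 2*3*-3.5637 = -21.3824
  x_2 = 3.7399 - 0.01*44.8789 = 3.2911
  y_2 = -3.5637 - 0.01*-21.3824 = -3.3499
f(3.2911, -3.3499) = 6*3.2911^2 + 3*(-3.3499)^2 = 98.6545


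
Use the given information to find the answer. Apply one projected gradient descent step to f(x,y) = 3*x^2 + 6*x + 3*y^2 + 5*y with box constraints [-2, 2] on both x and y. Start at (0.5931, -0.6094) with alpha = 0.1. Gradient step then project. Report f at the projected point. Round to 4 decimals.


Step 1: Compute gradient at (0.5931, -0.6094).
grad_x = 2*3*0.5931 + 6 = 9.5586
grad_y = 2*3*-0.6094 + 5 = 1.3436
Step 2: Gradient step.
x_raw = 0.5931 - 0.1*9.5586 = -0.3628
y_raw = -0.6094 - 0.1*1.3436 = -0.7438
Step 3: Project onto [-2, 2].
x_proj = clip(-0.3628) = -0.3628
y_proj = clip(-0.7438) = -0.7438
Step 4: Evaluate f.
f(-0.3628, -0.7438) = -3.841


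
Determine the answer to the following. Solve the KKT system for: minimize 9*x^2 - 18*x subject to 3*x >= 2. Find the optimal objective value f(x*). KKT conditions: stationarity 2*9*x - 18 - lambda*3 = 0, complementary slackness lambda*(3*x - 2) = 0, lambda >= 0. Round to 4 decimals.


Step 1: Try lambda = 0 (constraint inactive).
Stationarity: 2*9*x - 18 = 0
x* = 18/(2*9) = 1.0
Check constraint: 3*1.0 = 3.0 >= 2 -- satisfied.
Step 2: Compute optimal value.
f(x*) = 9*1.0^2 - 18*1.0 = -9.0


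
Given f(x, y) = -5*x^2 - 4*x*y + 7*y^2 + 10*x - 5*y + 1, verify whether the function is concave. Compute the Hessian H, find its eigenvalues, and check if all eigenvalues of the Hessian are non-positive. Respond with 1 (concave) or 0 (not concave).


The Hessian of f(x,y) = -5*x^2 - 4*x*y + 7*y^2 + 10*x - 5*y + 1 is:
H = [[-10, -4], [-4, 14]]
Trace = -10 + 14 = 4
Determinant = -10*14 - (-4)^2 = -156
Discriminant = (4)^2 - 4*-156 = 640.0
Eigenvalues: lambda_1 = -10.6491, lambda_2 = 14.6491
The function is not concave.

0


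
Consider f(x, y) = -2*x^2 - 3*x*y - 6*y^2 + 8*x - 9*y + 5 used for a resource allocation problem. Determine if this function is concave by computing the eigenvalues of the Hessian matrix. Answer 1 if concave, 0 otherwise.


The Hessian of f(x,y) = -2*x^2 - 3*x*y - 6*y^2 + 8*x - 9*y + 5 is:
H = [[-4, -3], [-3, -12]]
Trace = -4 - 12 = -16
Determinant = -4*-12 - (-3)^2 = 39
Discriminant = (-16)^2 - 4*39 = 100.0
Eigenvalues: lambda_1 = -13.0, lambda_2 = -3.0
The function is concave.

1


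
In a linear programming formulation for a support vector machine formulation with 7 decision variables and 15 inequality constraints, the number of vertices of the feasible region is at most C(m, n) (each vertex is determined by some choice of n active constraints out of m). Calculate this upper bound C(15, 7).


Each vertex corresponds to some choice of n active constraints out of m, so the number of vertices is at most C(m, n) = m! / (n!(m-n)!).
m = 15, n = 7
Numerator: 15 * 14 * 13 * 12 * 11 * 10 * 9
Denominator: 7! = 5040
C(15, 7) = 6435


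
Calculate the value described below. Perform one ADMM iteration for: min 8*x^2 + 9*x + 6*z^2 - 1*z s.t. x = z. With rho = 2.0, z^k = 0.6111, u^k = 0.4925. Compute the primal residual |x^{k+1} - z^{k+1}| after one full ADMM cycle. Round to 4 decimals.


ADMM iteration with rho = 2.0, z^k = 0.6111, u^k = 0.4925
Step 1: x-update.
Minimize 8*x^2 + 9*x + (2.0/2)*(x - 0.6111 + 0.4925)^2
FOC: (2*8 + 2.0)*x = -9 + 2.0*(0.6111 - 0.4925)
x^{k+1} = -0.4868
Step 2: z-update.
Minimize 6*z^2 - 1*z + (2.0/2)*(-0.4868 - z + 0.4925)^2
FOC: (2*6 + 2.0)*z = 1 + 2.0*(-0.4868 + 0.4925)
z^{k+1} = 0.0722
Step 3: u-update.
u^{k+1} = 0.4925 - 0.4868 - 0.0722 = -0.0666
Step 4: Primal residual = |-0.4868 - 0.0722| = 0.5591


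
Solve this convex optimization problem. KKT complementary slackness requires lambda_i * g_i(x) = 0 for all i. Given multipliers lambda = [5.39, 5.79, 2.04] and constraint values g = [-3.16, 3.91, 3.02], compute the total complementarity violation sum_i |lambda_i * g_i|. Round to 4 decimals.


KKT complementary slackness check:
lambda_1 * g_1 = 5.39 * -3.16 = -17.0324
lambda_2 * g_2 = 5.79 * 3.91 = 22.6389
lambda_3 * g_3 = 2.04 * 3.02 = 6.1608
Total violation = 17.0324 + 22.6389 + 6.1608 = 45.8321


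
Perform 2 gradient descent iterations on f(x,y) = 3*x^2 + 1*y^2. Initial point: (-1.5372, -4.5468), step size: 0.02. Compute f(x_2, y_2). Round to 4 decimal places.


Gradient descent on f(x,y) = 3*x^2 + 1*y^2.
Starting point: (-1.5372, -4.5468), alpha = 0.02
Step 1: grad_x = 2*3*-1.5372 = -9.2232, grad_y = 2*1*-4.5468 = -9.0936
  x_1 = -1.5372 - 0.02*-9.2232 = -1.3527
  y_1 = -4.5468 - 0.02*-9.0936 = -4.3649
Step 2: grad_x = 2*3*-1.3527 = -8.1164, grad_y = 2*1*-4.3649 = -8.7299
  x_2 = -1.3527 - 0.02*-8.1164 = -1.1904
  y_2 = -4.3649 - 0.02*-8.7299 = -4.1903
f(-1.1904, -4.1903) = 3*(-1.1904)^2 + 1*(-4.1903)^2 = 21.8101


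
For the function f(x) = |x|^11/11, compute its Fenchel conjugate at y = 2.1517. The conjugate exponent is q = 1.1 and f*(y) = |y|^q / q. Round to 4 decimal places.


The conjugate exponent q satisfies 1/p + 1/q = 1.
p = 11, so q = 11/(11 - 1) = 1.1
|y|^q = 2.1517^1.1 = 2.3231
f*(2.1517) = 2.3231 / 1.1 = 2.1119


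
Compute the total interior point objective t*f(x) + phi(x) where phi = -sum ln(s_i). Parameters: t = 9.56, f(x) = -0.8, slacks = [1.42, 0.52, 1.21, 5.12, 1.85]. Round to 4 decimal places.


Step 1: Compute log-barrier.
ln values: [0.3507, -0.6539, 0.1906, 1.6332, 0.6152]
phi = -(0.3507 - 0.6539 + 0.1906 + 1.6332 + 0.6152) = -2.1357
Step 2: Compute augmented objective.
t*f(x) = 9.56*-0.8 = -7.648
Total = -7.648 - 2.1357 = -9.7837


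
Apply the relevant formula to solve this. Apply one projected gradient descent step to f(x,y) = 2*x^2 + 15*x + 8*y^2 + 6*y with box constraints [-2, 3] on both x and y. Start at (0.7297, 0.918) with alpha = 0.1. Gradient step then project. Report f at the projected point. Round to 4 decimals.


Step 1: Compute gradient at (0.7297, 0.918).
grad_x = 2*2*0.7297 + 15 = 17.9188
grad_y = 2*8*0.918 + 6 = 20.688
Step 2: Gradient step.
x_raw = 0.7297 - 0.1*17.9188 = -1.0622
y_raw = 0.918 - 0.1*20.688 = -1.1508
Step 3: Project onto [-2, 3].
x_proj = clip(-1.0622) = -1.0622
y_proj = clip(-1.1508) = -1.1508
Step 4: Evaluate f.
f(-1.0622, -1.1508) = -9.9863


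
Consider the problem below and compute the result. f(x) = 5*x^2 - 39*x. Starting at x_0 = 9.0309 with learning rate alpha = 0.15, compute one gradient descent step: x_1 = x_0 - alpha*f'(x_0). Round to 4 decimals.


We compute the gradient at x_0 and apply the update.
f'(x) = 10*x - 39
f'(9.0309) = 10*9.0309 - 39 = 51.309
x_1 = 9.0309 - 0.15*51.309 = 1.3346


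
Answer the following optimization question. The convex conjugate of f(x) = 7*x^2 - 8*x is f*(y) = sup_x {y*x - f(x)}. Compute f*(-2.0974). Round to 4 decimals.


f*(y) = sup_x {y*x - a*x^2 - b*x} = sup_x {(y-b)*x - a*x^2}
FOC: (y - b) - 2a*x = 0 => x* = (y - b)/(2a)
x* = (-2.0974 + 8)/(2*7) = 0.4216
f*(-2.0974) = (y-b)^2/(4a) = (-2.0974 + 8)^2/(4*7)
= 34.8407/28 = 1.2443


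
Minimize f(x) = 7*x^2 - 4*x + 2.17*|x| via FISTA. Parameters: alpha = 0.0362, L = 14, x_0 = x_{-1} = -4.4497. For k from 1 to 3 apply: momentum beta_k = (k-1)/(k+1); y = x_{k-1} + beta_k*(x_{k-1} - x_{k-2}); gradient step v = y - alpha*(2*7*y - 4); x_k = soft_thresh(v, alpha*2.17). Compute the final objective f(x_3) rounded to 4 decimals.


FISTA on f(x) = 7*x^2 - 4*x + 2.17*|x|
L = 14, alpha = 0.0362
Iteration 1: beta = 0.0, y = -4.4497 + 0.0*(-4.4497 + 4.4497) = -4.4497
  grad(y) = -66.2958, v = y - alpha*grad = -2.0498
  prox(v) = soft_thresh(-2.0498, 0.0786) = -1.9712
Iteration 2: beta = 0.3333, y = -1.9712 + 0.3333*(-1.9712 + 4.4497) = -1.1451
  grad(y) = -20.0312, v = y - alpha*grad = -0.42
  prox(v) = soft_thresh(-0.42, 0.0786) = -0.3414
Iteration 3: beta = 0.5, y = -0.3414 + 0.5*(-0.3414 + 1.9712) = 0.4735
  grad(y) = 2.6292, v = y - alpha*grad = 0.3783
  prox(v) = soft_thresh(0.3783, 0.0786) = 0.2998
f(x_3) = 7*0.2998^2 - 4*0.2998 + 2.17*|0.2998| = 0.0805


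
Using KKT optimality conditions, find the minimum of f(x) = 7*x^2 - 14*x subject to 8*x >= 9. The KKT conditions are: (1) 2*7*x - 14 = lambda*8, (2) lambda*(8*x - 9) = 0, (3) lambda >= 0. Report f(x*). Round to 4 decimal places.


Step 1: Try lambda = 0 (constraint inactive).
x_unc = 14/(2*7) = 1.0
Check: 8*1.0 = 8.0 < 9 -- violated!
Step 2: Constraint must be active: 8*x = 9
x* = 9/8 = 1.125
lambda = (2*7*1.125 - 14)/8 = 0.2188
Step 3: Compute optimal value.
f(x*) = 7*1.125^2 - 14*1.125 = -6.8906


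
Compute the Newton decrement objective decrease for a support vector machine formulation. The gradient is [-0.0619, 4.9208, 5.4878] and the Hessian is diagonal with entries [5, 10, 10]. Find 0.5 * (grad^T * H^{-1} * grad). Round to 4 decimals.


Step 1: H is diagonal, so H^(-1) * g = [-0.0124, 0.4921, 0.5488].
Step 2: g^T H^(-1) g = sum_i g_i^2 / H_ii
  = (-0.0619)^2/5 + (4.9208)^2/10 + (5.4878)^2/10
  = 0.0008 + 2.4214 + 3.0116 = 5.4338
Step 3: Objective decrease = 0.5 * g^T H^(-1) g = 2.7169


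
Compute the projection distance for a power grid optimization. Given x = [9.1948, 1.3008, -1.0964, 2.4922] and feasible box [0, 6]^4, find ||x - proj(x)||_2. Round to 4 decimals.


Project each component onto [0, 6].
clip(9.1948) = 6.0, clip(1.3008) = 1.3008, clip(-1.0964) = 0.0, clip(2.4922) = 2.4922
Projection = [6.0, 1.3008, 0.0, 2.4922]
Squared diffs: [10.2067, 0.0, 1.2021, 0.0]
Distance = sqrt(11.4088) = 3.3777


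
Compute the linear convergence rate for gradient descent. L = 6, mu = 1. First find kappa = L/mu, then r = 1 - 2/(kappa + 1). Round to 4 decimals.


Step 1: Compute the condition number.
kappa = L/mu = 6/1 = 6.0
Step 2: Compute the convergence rate.
r = 1 - 2/(kappa + 1) = 1 - 2*mu/(L + mu) = (L - mu)/(L + mu) = 5/7 = 0.7143


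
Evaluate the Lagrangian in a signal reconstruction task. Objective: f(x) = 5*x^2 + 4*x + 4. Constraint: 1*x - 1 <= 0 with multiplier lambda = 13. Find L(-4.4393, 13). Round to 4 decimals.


Step 1: Evaluate f(x).
f(-4.4393) = 5*(-4.4393)^2 + 4*(-4.4393) + 4 = 84.7797
Step 2: Evaluate g(x).
g(-4.4393) = 1*-4.4393 - 1 = -5.4393
Step 3: Compute Lagrangian.
L = 84.7797 + 13*-5.4393 = 14.0688


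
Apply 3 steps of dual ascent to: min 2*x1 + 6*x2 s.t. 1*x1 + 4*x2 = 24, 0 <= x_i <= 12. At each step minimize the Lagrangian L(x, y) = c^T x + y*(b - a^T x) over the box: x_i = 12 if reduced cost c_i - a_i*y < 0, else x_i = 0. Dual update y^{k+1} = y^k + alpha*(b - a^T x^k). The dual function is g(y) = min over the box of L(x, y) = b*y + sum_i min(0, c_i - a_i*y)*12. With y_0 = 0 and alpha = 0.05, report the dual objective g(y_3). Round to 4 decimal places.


Dual ascent for LP: min 2*x1 + 6*x2, 1*x1 + 4*x2 = 24, 0 <= x_i <= 12
Step 1: y^k = 0.0, reduced costs: (2.0, 6.0)
  x^k = (0.0, 0.0), subgradient = b - a^T x = 24.0
  y^{k+1} = 0.0 + 0.05*24.0 = 1.2
Step 2: y^k = 1.2, reduced costs: (0.8, 1.2)
  x^k = (0.0, 0.0), subgradient = b - a^T x = 24.0
  y^{k+1} = 1.2 + 0.05*24.0 = 2.4
Step 3: y^k = 2.4, reduced costs: (-0.4, -3.6)
  x^k = (12.0, 12.0), subgradient = b - a^T x = -36.0
  y^{k+1} = 2.4 + 0.05*-36.0 = 0.6
Dual objective at y_3 = 0.6: reduced costs (1.4, 3.6), box minimizer x = (0.0, 0.0)
g(y_3) = b*y + (c1 - a1*y)*x1 + (c2 - a2*y)*x2 = 24*0.6 + 1.4*0.0 + 3.6*0.0 = 14.4 + 0.0 + 0.0 = 14.4


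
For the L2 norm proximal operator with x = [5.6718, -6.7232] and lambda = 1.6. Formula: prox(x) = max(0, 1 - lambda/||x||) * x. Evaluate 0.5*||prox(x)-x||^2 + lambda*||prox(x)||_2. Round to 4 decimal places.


Step 1: Compute ||x||.
||x|| = 8.7961
Step 2: Compute scaling factor.
scale = max(0, 1 - 1.6/8.7961) = 0.8181
Step 3: prox(x) = [4.6401, -5.5003]
||prox(x)|| = 7.1961
Step 4: Proximal objective.
0.5*||prox-x||^2 = 1.28
lambda*||prox|| = 11.5138
Total = 12.7937


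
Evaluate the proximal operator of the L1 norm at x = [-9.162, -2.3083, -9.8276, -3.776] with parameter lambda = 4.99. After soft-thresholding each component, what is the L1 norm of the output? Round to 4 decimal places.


Soft-thresholding with lambda = 4.99:
prox(-9.162) = sign(-9.162)*max(|-9.162| - 4.99, 0) = -4.172
prox(-2.3083) = sign(-2.3083)*max(|-2.3083| - 4.99, 0) = 0.0
prox(-9.8276) = sign(-9.8276)*max(|-9.8276| - 4.99, 0) = -4.8376
prox(-3.776) = sign(-3.776)*max(|-3.776| - 4.99, 0) = 0.0
prox(x) = [-4.172, 0.0, -4.8376, 0.0]
||prox(x)||_1 = 4.172 + 0.0 + 4.8376 + 0.0 = 9.0096


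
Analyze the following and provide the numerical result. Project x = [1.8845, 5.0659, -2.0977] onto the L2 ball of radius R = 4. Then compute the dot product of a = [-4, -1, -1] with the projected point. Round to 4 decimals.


Step 1: Compute ||x|| (intermediates to 6 decimals).
||x|| = sqrt(1.8845^2 + 5.0659^2 + (-2.0977)^2) = 5.797847
Step 2: Project.
Since ||x|| > R, scale = R/||x|| = 4/5.797847 = 0.689911, proj(x) = scale * x
proj(x) = [1.300137, 3.49502, -1.447226]
Step 3: Dot product.
a^T * proj(x) = -4*1.300137 - 1*3.49502 - 1*(-1.447226) = -7.2483


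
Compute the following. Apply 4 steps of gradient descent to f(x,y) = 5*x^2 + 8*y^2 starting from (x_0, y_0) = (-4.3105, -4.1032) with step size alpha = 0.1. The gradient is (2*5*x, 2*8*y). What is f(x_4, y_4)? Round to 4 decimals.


Gradient descent on f(x,y) = 5*x^2 + 8*y^2.
Starting point: (-4.3105, -4.1032), alpha = 0.1
Step 1: grad_x = 2*5*-4.3105 = -43.105, grad_y = 2*8*-4.1032 = -65.6512
  x_1 = -4.3105 - 0.1*-43.105 = 0.0
  y_1 = -4.1032 - 0.1*-65.6512 = 2.4619
Step 2: grad_x = 2*5*0.0 = 0.0, grad_y = 2*8*2.4619 = 39.3907
  x_2 = 0.0 - 0.1*0.0 = 0.0
  y_2 = 2.4619 - 0.1*39.3907 = -1.4772
Step 3: grad_x = 2*5*0.0 = 0.0, grad_y = 2*8*-1.4772 = -23.6344
  x_3 = 0.0 - 0.1*0.0 = 0.0
  y_3 = -1.4772 - 0.1*-23.6344 = 0.8863
Step 4: grad_x = 2*5*0.0 = 0.0, grad_y = 2*8*0.8863 = 14.1807
  x_4 = 0.0 - 0.1*0.0 = 0.0
  y_4 = 0.8863 - 0.1*14.1807 = -0.5318
f(0.0, -0.5318) = 5*0.0^2 + 8*(-0.5318)^2 = 2.2623


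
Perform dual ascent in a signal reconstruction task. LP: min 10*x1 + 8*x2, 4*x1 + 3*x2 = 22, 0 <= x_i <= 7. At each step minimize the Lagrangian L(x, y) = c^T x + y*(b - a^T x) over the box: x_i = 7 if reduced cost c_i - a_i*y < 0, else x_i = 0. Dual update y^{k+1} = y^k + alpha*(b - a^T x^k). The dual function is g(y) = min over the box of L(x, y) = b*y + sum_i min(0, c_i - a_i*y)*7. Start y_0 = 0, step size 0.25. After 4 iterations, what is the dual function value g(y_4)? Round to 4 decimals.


Dual ascent for LP: min 10*x1 + 8*x2, 4*x1 + 3*x2 = 22, 0 <= x_i <= 7
Step 1: y^k = 0.0, reduced costs: (10.0, 8.0)
  x^k = (0.0, 0.0), subgradient = b - a^T x = 22.0
  y^{k+1} = 0.0 + 0.25*22.0 = 5.5
Step 2: y^k = 5.5, reduced costs: (-12.0, -8.5)
  x^k = (7.0, 7.0), subgradient = b - a^T x = -27.0
  y^{k+1} = 5.5 + 0.25*-27.0 = -1.25
Step 3: y^k = -1.25, reduced costs: (15.0, 11.75)
  x^k = (0.0, 0.0), subgradient = b - a^T x = 22.0
  y^{k+1} = -1.25 + 0.25*22.0 = 4.25
Step 4: y^k = 4.25, reduced costs: (-7.0, -4.75)
  x^k = (7.0, 7.0), subgradient = b - a^T x = -27.0
  y^{k+1} = 4.25 + 0.25*-27.0 = -2.5
Dual objective at y_4 = -2.5: reduced costs (20.0, 15.5), box minimizer x = (0.0, 0.0)
g(y_4) = b*y + (c1 - a1*y)*x1 + (c2 - a2*y)*x2 = 22*(-2.5) + 20.0*0.0 + 15.5*0.0 = -55.0 + 0.0 + 0.0 = -55.0


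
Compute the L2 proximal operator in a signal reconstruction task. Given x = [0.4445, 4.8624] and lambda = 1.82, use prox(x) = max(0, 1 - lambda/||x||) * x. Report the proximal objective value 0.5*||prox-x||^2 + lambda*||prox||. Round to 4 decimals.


Step 1: Compute ||x||.
||x|| = 4.8827
Step 2: Compute scaling factor.
scale = max(0, 1 - 1.82/4.8827) = 0.6273
Step 3: prox(x) = [0.2788, 3.05]
||prox(x)|| = 3.0627
Step 4: Proximal objective.
0.5*||prox-x||^2 = 1.6562
lambda*||prox|| = 5.5741
Total = 7.2303


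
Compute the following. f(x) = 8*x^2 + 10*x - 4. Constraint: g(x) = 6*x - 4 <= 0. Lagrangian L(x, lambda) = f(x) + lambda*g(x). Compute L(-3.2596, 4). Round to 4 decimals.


Step 1: Evaluate f(x).
f(-3.2596) = 8*(-3.2596)^2 + 10*(-3.2596) - 4 = 48.4039
Step 2: Evaluate g(x).
g(-3.2596) = 6*-3.2596 - 4 = -23.5576
Step 3: Compute Lagrangian.
L = 48.4039 + 4*-23.5576 = -45.8265


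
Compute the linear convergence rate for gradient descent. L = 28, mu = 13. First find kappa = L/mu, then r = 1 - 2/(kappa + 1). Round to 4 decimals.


Step 1: Compute the condition number.
kappa = L/mu = 28/13 = 2.1538
Step 2: Compute the convergence rate.
r = 1 - 2/(kappa + 1) = 1 - 2*mu/(L + mu) = (L - mu)/(L + mu) = 15/41 = 0.3659


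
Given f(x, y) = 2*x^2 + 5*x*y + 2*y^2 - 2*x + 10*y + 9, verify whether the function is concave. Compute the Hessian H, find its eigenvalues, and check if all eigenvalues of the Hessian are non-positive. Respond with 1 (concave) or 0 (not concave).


The Hessian of f(x,y) = 2*x^2 + 5*x*y + 2*y^2 - 2*x + 10*y + 9 is:
H = [[4, 5], [5, 4]]
Trace = 4 + 4 = 8
Determinant = 4*4 - (5)^2 = -9
Discriminant = (8)^2 - 4*-9 = 100.0
Eigenvalues: lambda_1 = -1.0, lambda_2 = 9.0
The function is not concave.

0


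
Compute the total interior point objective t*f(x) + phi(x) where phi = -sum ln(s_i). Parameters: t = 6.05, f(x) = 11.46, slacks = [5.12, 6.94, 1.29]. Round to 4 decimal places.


Step 1: Compute log-barrier.
ln values: [1.6332, 1.9373, 0.2546]
phi = -(1.6332 + 1.9373 + 0.2546) = -3.8251
Step 2: Compute augmented objective.
t*f(x) = 6.05*11.46 = 69.333
Total = 69.333 - 3.8251 = 65.5079


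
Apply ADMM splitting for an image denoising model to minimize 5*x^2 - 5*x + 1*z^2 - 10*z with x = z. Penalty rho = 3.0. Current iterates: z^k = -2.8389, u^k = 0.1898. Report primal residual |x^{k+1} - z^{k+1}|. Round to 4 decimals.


ADMM iteration with rho = 3.0, z^k = -2.8389, u^k = 0.1898
Step 1: x-update.
Minimize 5*x^2 - 5*x + (3.0/2)*(x + 2.8389 + 0.1898)^2
FOC: (2*5 + 3.0)*x = 5 + 3.0*(-2.8389 - 0.1898)
x^{k+1} = -0.3143
Step 2: z-update.
Minimize 1*z^2 - 10*z + (3.0/2)*(-0.3143 - z + 0.1898)^2
FOC: (2*1 + 3.0)*z = 10 + 3.0*(-0.3143 + 0.1898)
z^{k+1} = 1.9253
Step 3: u-update.
u^{k+1} = 0.1898 - 0.3143 - 1.9253 = -2.0498
Step 4: Primal residual = |-0.3143 - 1.9253| = 2.2396


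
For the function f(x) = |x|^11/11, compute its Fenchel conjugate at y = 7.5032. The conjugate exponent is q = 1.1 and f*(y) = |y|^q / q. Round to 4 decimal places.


The conjugate exponent q satisfies 1/p + 1/q = 1.
p = 11, so q = 11/(11 - 1) = 1.1
|y|^q = 7.5032^1.1 = 9.1785
f*(7.5032) = 9.1785 / 1.1 = 8.3441


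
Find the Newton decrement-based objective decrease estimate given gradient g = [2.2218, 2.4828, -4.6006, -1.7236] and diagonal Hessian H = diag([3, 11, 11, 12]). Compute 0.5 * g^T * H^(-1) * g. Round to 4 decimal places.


Step 1: H is diagonal, so H^(-1) * g = [0.7406, 0.2257, -0.4182, -0.1436].
Step 2: g^T H^(-1) g = sum_i g_i^2 / H_ii
  = (2.2218)^2/3 + (2.4828)^2/11 + (-4.6006)^2/11 + (-1.7236)^2/12
  = 1.6455 + 0.5604 + 1.9241 + 0.2476 = 4.3776
Step 3: Objective decrease = 0.5 * g^T H^(-1) g = 2.1888


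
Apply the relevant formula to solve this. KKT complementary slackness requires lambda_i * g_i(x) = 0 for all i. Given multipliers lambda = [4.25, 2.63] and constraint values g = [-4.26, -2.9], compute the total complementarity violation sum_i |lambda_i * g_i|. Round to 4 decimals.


KKT complementary slackness check:
lambda_1 * g_1 = 4.25 * -4.26 = -18.105
lambda_2 * g_2 = 2.63 * -2.9 = -7.627
Total violation = 18.105 + 7.627 = 25.732


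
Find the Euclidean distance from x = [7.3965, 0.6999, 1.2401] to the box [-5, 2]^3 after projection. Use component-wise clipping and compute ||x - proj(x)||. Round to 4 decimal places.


Project each component onto [-5, 2].
clip(7.3965) = 2.0, clip(0.6999) = 0.6999, clip(1.2401) = 1.2401
Projection = [2.0, 0.6999, 1.2401]
Squared diffs: [29.1222, 0.0, 0.0]
Distance = sqrt(29.1222) = 5.3965


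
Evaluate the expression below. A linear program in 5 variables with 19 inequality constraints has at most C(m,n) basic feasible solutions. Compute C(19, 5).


Each vertex corresponds to some choice of n active constraints out of m, so the number of vertices is at most C(m, n) = m! / (n!(m-n)!).
m = 19, n = 5
Numerator: 19 * 18 * 17 * 16 * 15
Denominator: 5! = 120
C(19, 5) = 11628


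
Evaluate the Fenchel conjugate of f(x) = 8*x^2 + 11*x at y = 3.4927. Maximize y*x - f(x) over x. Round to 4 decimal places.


f*(y) = sup_x {y*x - a*x^2 - b*x} = sup_x {(y-b)*x - a*x^2}
FOC: (y - b) - 2a*x = 0 => x* = (y - b)/(2a)
x* = (3.4927 - 11)/(2*8) = -0.4692
f*(3.4927) = (y-b)^2/(4a) = (3.4927 - 11)^2/(4*8)
= 56.3596/32 = 1.7612


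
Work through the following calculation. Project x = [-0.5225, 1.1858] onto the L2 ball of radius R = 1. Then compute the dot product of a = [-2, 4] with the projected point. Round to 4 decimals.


Step 1: Compute ||x|| (intermediates to 6 decimals).
||x|| = sqrt((-0.5225)^2 + 1.1858^2) = 1.295812
Step 2: Project.
Since ||x|| > R, scale = R/||x|| = 1/1.295812 = 0.771717, proj(x) = scale * x
proj(x) = [-0.403222, 0.915102]
Step 3: Dot product.
a^T * proj(x) = -2*(-0.403222) + 4*0.915102 = 4.4669


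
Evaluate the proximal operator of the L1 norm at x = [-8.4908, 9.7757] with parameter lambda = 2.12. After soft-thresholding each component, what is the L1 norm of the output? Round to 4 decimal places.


Soft-thresholding with lambda = 2.12:
prox(-8.4908) = sign(-8.4908)*max(|-8.4908| - 2.12, 0) = -6.3708
prox(9.7757) = sign(9.7757)*max(|9.7757| - 2.12, 0) = 7.6557
prox(x) = [-6.3708, 7.6557]
||prox(x)||_1 = 6.3708 + 7.6557 = 14.0265


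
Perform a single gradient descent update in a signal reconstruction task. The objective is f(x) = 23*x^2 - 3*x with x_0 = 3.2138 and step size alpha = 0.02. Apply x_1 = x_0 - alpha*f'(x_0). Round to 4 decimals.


We compute the gradient at x_0 and apply the update.
f'(x) = 46*x - 3
f'(3.2138) = 46*3.2138 - 3 = 144.8348
x_1 = 3.2138 - 0.02*144.8348 = 0.3171


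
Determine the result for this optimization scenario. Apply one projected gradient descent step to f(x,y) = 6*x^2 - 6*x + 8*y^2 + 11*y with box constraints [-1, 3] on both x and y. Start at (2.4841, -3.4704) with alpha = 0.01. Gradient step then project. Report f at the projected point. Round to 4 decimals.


Step 1: Compute gradient at (2.4841, -3.4704).
grad_x = 2*6*2.4841 - 6 = 23.8092
grad_y = 2*8*-3.4704 + 11 = -44.5264
Step 2: Gradient step.
x_raw = 2.4841 - 0.01*23.8092 = 2.246
y_raw = -3.4704 - 0.01*-44.5264 = -3.0251
Step 3: Project onto [-1, 3].
x_proj = clip(2.246) = 2.246
y_proj = clip(-3.0251) = -1.0
Step 4: Evaluate f.
f(2.246, -1.0) = 13.7913


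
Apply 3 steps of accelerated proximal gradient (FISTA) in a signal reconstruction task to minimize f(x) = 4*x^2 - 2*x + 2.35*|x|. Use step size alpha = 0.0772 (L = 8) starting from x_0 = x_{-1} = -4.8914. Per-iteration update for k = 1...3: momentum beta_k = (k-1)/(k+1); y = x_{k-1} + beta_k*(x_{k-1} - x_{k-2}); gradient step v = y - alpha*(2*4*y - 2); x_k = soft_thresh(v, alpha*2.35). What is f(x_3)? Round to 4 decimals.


FISTA on f(x) = 4*x^2 - 2*x + 2.35*|x|
L = 8, alpha = 0.0772
Iteration 1: beta = 0.0, y = -4.8914 + 0.0*(-4.8914 + 4.8914) = -4.8914
  grad(y) = -41.1312, v = y - alpha*grad = -1.7161
  prox(v) = soft_thresh(-1.7161, 0.1814) = -1.5347
Iteration 2: beta = 0.3333, y = -1.5347 + 0.3333*(-1.5347 + 4.8914) = -0.4157
  grad(y) = -5.3259, v = y - alpha*grad = -0.0046
  prox(v) = soft_thresh(-0.0046, 0.1814) = 0.0
Iteration 3: beta = 0.5, y = 0.0 + 0.5*(0.0 + 1.5347) = 0.7673
  grad(y) = 4.1386, v = y - alpha*grad = 0.4478
  prox(v) = soft_thresh(0.4478, 0.1814) = 0.2664
f(x_3) = 4*0.2664^2 - 2*0.2664 + 2.35*|0.2664| = 0.3771


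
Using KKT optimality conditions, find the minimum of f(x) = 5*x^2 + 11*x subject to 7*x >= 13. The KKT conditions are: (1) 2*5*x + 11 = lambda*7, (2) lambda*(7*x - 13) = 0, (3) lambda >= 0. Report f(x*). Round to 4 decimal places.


Step 1: Try lambda = 0 (constraint inactive).
x_unc = -11/(2*5) = -1.1
Check: 7*-1.1 = -7.7 < 13 -- violated!
Step 2: Constraint must be active: 7*x = 13
x* = 13/7 = 1.8571 (rounded; the exact value 13/7 is used below)
lambda = (2*5*(13/7) + 11)/7 = 4.2245
Step 3: Compute optimal value.
f(x*) = 5*(13/7)^2 + 11*(13/7) = 37.6735


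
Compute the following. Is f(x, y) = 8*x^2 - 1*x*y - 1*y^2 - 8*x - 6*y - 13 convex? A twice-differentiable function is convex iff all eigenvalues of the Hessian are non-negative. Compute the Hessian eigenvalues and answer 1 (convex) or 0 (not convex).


The Hessian of f(x,y) = 8*x^2 - 1*x*y - 1*y^2 - 8*x - 6*y - 13 is:
H = [[16, -1], [-1, -2]]
Trace = 16 - 2 = 14
Determinant = 16*-2 - (-1)^2 = -33
Discriminant = (14)^2 - 4*-33 = 328.0
Eigenvalues: lambda_1 = -2.0554, lambda_2 = 16.0554
The function is not convex.

0
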